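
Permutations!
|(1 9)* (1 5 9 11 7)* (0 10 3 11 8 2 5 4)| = |(0 10 3 11 7 1 8 2 5 9 4)| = 11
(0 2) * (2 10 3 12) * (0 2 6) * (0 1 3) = (0 10)(1 3 12 6) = [10, 3, 2, 12, 4, 5, 1, 7, 8, 9, 0, 11, 6]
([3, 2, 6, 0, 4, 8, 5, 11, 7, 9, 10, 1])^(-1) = (0 3)(1 11 7 8 5 6 2)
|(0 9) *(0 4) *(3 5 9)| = 5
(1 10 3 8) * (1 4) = [0, 10, 2, 8, 1, 5, 6, 7, 4, 9, 3] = (1 10 3 8 4)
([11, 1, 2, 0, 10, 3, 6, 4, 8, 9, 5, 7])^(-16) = [5, 1, 2, 10, 11, 4, 6, 0, 8, 9, 7, 3]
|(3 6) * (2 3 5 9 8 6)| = 4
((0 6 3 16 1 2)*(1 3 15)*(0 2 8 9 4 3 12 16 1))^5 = (0 15 6)(12 16) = ((0 6 15)(1 8 9 4 3)(12 16))^5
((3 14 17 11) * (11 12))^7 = (3 17 11 14 12)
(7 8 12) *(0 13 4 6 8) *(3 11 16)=(0 13 4 6 8 12 7)(3 11 16)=[13, 1, 2, 11, 6, 5, 8, 0, 12, 9, 10, 16, 7, 4, 14, 15, 3]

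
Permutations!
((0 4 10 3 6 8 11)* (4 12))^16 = ((0 12 4 10 3 6 8 11))^16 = (12)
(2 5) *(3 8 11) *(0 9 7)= (0 9 7)(2 5)(3 8 11)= [9, 1, 5, 8, 4, 2, 6, 0, 11, 7, 10, 3]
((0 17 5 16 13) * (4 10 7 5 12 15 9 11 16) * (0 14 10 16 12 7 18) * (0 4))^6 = (18)(0 7)(5 17)(9 12)(11 15)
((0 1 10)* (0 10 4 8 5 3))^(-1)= (10)(0 3 5 8 4 1)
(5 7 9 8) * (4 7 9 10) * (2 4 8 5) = (2 4 7 10 8)(5 9) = [0, 1, 4, 3, 7, 9, 6, 10, 2, 5, 8]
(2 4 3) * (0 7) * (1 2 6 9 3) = (0 7)(1 2 4)(3 6 9) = [7, 2, 4, 6, 1, 5, 9, 0, 8, 3]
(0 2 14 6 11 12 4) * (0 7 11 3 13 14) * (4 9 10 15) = (0 2)(3 13 14 6)(4 7 11 12 9 10 15) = [2, 1, 0, 13, 7, 5, 3, 11, 8, 10, 15, 12, 9, 14, 6, 4]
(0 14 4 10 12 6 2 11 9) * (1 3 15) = [14, 3, 11, 15, 10, 5, 2, 7, 8, 0, 12, 9, 6, 13, 4, 1] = (0 14 4 10 12 6 2 11 9)(1 3 15)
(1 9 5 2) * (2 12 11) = [0, 9, 1, 3, 4, 12, 6, 7, 8, 5, 10, 2, 11] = (1 9 5 12 11 2)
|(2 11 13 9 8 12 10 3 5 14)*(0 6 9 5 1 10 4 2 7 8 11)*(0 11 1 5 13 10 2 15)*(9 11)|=12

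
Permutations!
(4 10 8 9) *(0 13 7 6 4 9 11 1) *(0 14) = [13, 14, 2, 3, 10, 5, 4, 6, 11, 9, 8, 1, 12, 7, 0] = (0 13 7 6 4 10 8 11 1 14)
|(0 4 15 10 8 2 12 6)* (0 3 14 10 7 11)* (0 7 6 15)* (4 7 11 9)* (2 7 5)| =|(0 5 2 12 15 6 3 14 10 8 7 9 4)| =13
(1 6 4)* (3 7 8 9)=[0, 6, 2, 7, 1, 5, 4, 8, 9, 3]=(1 6 4)(3 7 8 9)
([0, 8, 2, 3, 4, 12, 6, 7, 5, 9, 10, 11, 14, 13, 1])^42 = (1 5 14 8 12)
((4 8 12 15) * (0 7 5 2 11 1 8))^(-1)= (0 4 15 12 8 1 11 2 5 7)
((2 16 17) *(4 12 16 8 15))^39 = (2 12 8 16 15 17 4)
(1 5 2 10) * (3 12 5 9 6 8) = (1 9 6 8 3 12 5 2 10) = [0, 9, 10, 12, 4, 2, 8, 7, 3, 6, 1, 11, 5]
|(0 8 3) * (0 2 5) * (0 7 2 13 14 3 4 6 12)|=15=|(0 8 4 6 12)(2 5 7)(3 13 14)|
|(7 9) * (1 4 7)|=|(1 4 7 9)|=4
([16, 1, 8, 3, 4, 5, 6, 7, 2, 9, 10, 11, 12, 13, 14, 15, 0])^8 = (16)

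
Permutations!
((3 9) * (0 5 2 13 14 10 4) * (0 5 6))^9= ((0 6)(2 13 14 10 4 5)(3 9))^9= (0 6)(2 10)(3 9)(4 13)(5 14)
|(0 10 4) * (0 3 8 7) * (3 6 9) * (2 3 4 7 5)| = 12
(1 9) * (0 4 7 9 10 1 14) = (0 4 7 9 14)(1 10) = [4, 10, 2, 3, 7, 5, 6, 9, 8, 14, 1, 11, 12, 13, 0]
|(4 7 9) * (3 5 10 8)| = 12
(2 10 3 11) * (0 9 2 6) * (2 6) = (0 9 6)(2 10 3 11) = [9, 1, 10, 11, 4, 5, 0, 7, 8, 6, 3, 2]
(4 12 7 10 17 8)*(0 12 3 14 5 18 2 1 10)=(0 12 7)(1 10 17 8 4 3 14 5 18 2)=[12, 10, 1, 14, 3, 18, 6, 0, 4, 9, 17, 11, 7, 13, 5, 15, 16, 8, 2]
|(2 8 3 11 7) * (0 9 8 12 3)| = 15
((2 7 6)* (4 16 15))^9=(16)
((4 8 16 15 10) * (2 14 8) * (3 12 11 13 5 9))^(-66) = (2 15 14 10 8 4 16) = ((2 14 8 16 15 10 4)(3 12 11 13 5 9))^(-66)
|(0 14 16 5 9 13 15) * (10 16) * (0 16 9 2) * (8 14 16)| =12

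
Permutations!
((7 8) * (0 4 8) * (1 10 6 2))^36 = ((0 4 8 7)(1 10 6 2))^36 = (10)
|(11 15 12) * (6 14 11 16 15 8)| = |(6 14 11 8)(12 16 15)| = 12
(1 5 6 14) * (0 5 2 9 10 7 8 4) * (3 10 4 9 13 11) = (0 5 6 14 1 2 13 11 3 10 7 8 9 4) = [5, 2, 13, 10, 0, 6, 14, 8, 9, 4, 7, 3, 12, 11, 1]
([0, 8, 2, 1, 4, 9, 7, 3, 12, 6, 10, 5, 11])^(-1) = (1 3 7 6 9 5 11 12 8)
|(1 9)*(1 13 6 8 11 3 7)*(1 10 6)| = |(1 9 13)(3 7 10 6 8 11)| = 6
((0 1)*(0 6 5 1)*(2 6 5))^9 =(1 5)(2 6)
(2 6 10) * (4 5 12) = (2 6 10)(4 5 12) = [0, 1, 6, 3, 5, 12, 10, 7, 8, 9, 2, 11, 4]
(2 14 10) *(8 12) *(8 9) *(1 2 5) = (1 2 14 10 5)(8 12 9) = [0, 2, 14, 3, 4, 1, 6, 7, 12, 8, 5, 11, 9, 13, 10]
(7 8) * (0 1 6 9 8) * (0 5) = (0 1 6 9 8 7 5) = [1, 6, 2, 3, 4, 0, 9, 5, 7, 8]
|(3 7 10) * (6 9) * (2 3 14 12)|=|(2 3 7 10 14 12)(6 9)|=6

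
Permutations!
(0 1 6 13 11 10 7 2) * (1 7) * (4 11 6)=(0 7 2)(1 4 11 10)(6 13)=[7, 4, 0, 3, 11, 5, 13, 2, 8, 9, 1, 10, 12, 6]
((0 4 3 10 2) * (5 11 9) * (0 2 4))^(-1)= ((3 10 4)(5 11 9))^(-1)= (3 4 10)(5 9 11)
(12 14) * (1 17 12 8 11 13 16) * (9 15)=(1 17 12 14 8 11 13 16)(9 15)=[0, 17, 2, 3, 4, 5, 6, 7, 11, 15, 10, 13, 14, 16, 8, 9, 1, 12]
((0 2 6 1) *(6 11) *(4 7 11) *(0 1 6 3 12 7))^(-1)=(0 4 2)(3 11 7 12)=((0 2 4)(3 12 7 11))^(-1)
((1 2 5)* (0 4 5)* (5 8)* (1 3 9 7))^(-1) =((0 4 8 5 3 9 7 1 2))^(-1) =(0 2 1 7 9 3 5 8 4)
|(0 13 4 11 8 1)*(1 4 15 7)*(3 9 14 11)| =|(0 13 15 7 1)(3 9 14 11 8 4)| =30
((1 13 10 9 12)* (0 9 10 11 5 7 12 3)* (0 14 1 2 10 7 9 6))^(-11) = ((0 6)(1 13 11 5 9 3 14)(2 10 7 12))^(-11) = (0 6)(1 5 14 11 3 13 9)(2 10 7 12)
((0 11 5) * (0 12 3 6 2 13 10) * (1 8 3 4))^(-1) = (0 10 13 2 6 3 8 1 4 12 5 11)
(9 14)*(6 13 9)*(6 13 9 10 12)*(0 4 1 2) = (0 4 1 2)(6 9 14 13 10 12) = [4, 2, 0, 3, 1, 5, 9, 7, 8, 14, 12, 11, 6, 10, 13]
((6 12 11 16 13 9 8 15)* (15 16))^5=((6 12 11 15)(8 16 13 9))^5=(6 12 11 15)(8 16 13 9)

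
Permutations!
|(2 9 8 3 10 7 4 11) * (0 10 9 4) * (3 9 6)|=6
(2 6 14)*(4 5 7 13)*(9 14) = (2 6 9 14)(4 5 7 13) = [0, 1, 6, 3, 5, 7, 9, 13, 8, 14, 10, 11, 12, 4, 2]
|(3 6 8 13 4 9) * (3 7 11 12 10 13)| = |(3 6 8)(4 9 7 11 12 10 13)| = 21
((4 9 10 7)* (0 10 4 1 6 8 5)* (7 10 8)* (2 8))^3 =(10)(0 5 8 2)(4 9)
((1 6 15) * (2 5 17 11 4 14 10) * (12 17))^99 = (2 17 14 5 11 10 12 4) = ((1 6 15)(2 5 12 17 11 4 14 10))^99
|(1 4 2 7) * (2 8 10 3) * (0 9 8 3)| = 20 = |(0 9 8 10)(1 4 3 2 7)|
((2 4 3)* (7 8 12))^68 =(2 3 4)(7 12 8)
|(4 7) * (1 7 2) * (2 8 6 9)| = 7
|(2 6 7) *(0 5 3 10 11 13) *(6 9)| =|(0 5 3 10 11 13)(2 9 6 7)| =12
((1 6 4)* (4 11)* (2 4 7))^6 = (11)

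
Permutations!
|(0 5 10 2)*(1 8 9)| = 12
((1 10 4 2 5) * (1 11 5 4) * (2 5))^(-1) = (1 10)(2 11 5 4)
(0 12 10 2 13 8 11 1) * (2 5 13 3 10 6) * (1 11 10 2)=(0 12 6 1)(2 3)(5 13 8 10)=[12, 0, 3, 2, 4, 13, 1, 7, 10, 9, 5, 11, 6, 8]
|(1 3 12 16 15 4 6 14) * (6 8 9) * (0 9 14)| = 24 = |(0 9 6)(1 3 12 16 15 4 8 14)|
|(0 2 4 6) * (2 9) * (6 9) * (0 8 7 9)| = |(0 6 8 7 9 2 4)| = 7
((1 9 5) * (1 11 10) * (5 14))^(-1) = (1 10 11 5 14 9)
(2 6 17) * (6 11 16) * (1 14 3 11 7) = [0, 14, 7, 11, 4, 5, 17, 1, 8, 9, 10, 16, 12, 13, 3, 15, 6, 2] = (1 14 3 11 16 6 17 2 7)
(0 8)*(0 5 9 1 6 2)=(0 8 5 9 1 6 2)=[8, 6, 0, 3, 4, 9, 2, 7, 5, 1]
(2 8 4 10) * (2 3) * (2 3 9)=(2 8 4 10 9)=[0, 1, 8, 3, 10, 5, 6, 7, 4, 2, 9]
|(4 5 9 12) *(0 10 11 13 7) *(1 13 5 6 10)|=|(0 1 13 7)(4 6 10 11 5 9 12)|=28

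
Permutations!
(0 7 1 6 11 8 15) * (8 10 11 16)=(0 7 1 6 16 8 15)(10 11)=[7, 6, 2, 3, 4, 5, 16, 1, 15, 9, 11, 10, 12, 13, 14, 0, 8]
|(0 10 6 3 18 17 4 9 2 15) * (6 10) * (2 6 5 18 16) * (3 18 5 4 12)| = |(0 4 9 6 18 17 12 3 16 2 15)| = 11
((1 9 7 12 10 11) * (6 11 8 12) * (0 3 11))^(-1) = (0 6 7 9 1 11 3)(8 10 12)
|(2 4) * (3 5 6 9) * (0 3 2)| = |(0 3 5 6 9 2 4)| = 7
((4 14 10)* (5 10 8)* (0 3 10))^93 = (0 10 14 5 3 4 8)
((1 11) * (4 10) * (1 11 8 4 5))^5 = (11)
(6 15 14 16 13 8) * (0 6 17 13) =(0 6 15 14 16)(8 17 13) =[6, 1, 2, 3, 4, 5, 15, 7, 17, 9, 10, 11, 12, 8, 16, 14, 0, 13]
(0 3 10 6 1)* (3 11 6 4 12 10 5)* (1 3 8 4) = (0 11 6 3 5 8 4 12 10 1) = [11, 0, 2, 5, 12, 8, 3, 7, 4, 9, 1, 6, 10]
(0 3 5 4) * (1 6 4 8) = (0 3 5 8 1 6 4) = [3, 6, 2, 5, 0, 8, 4, 7, 1]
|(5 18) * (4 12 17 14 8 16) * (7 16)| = 14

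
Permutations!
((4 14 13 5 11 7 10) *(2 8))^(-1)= (2 8)(4 10 7 11 5 13 14)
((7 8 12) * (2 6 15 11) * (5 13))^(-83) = (2 6 15 11)(5 13)(7 8 12) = ((2 6 15 11)(5 13)(7 8 12))^(-83)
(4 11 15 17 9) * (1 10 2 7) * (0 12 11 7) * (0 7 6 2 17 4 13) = (0 12 11 15 4 6 2 7 1 10 17 9 13) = [12, 10, 7, 3, 6, 5, 2, 1, 8, 13, 17, 15, 11, 0, 14, 4, 16, 9]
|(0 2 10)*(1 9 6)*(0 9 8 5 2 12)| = 14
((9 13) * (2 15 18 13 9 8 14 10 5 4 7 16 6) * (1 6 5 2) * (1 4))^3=(1 7)(2 13 10 18 14 15 8)(4 5)(6 16)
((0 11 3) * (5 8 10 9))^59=((0 11 3)(5 8 10 9))^59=(0 3 11)(5 9 10 8)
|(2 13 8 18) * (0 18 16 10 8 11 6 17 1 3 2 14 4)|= |(0 18 14 4)(1 3 2 13 11 6 17)(8 16 10)|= 84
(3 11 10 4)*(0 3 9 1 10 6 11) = [3, 10, 2, 0, 9, 5, 11, 7, 8, 1, 4, 6] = (0 3)(1 10 4 9)(6 11)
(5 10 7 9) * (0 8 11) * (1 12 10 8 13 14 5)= (0 13 14 5 8 11)(1 12 10 7 9)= [13, 12, 2, 3, 4, 8, 6, 9, 11, 1, 7, 0, 10, 14, 5]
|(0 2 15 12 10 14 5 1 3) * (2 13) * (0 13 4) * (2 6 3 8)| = 24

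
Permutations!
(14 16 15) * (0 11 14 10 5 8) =(0 11 14 16 15 10 5 8) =[11, 1, 2, 3, 4, 8, 6, 7, 0, 9, 5, 14, 12, 13, 16, 10, 15]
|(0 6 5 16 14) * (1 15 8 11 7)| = 5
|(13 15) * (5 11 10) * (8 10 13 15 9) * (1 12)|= 6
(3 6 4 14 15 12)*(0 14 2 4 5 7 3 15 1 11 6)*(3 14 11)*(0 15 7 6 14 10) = (0 11 14 1 3 15 12 7 10)(2 4)(5 6) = [11, 3, 4, 15, 2, 6, 5, 10, 8, 9, 0, 14, 7, 13, 1, 12]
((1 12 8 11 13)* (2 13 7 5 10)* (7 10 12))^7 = ((1 7 5 12 8 11 10 2 13))^7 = (1 2 11 12 7 13 10 8 5)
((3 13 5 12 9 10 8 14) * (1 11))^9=(1 11)(3 13 5 12 9 10 8 14)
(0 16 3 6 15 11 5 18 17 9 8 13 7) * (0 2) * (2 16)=(0 2)(3 6 15 11 5 18 17 9 8 13 7 16)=[2, 1, 0, 6, 4, 18, 15, 16, 13, 8, 10, 5, 12, 7, 14, 11, 3, 9, 17]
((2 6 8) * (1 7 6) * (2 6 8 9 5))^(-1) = ((1 7 8 6 9 5 2))^(-1) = (1 2 5 9 6 8 7)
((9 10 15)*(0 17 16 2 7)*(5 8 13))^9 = (0 7 2 16 17)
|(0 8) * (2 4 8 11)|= 5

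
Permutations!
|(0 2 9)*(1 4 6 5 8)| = 15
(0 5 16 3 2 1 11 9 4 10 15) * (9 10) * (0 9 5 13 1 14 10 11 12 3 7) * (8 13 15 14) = (0 15 9 4 5 16 7)(1 12 3 2 8 13)(10 14) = [15, 12, 8, 2, 5, 16, 6, 0, 13, 4, 14, 11, 3, 1, 10, 9, 7]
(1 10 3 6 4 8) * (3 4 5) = (1 10 4 8)(3 6 5) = [0, 10, 2, 6, 8, 3, 5, 7, 1, 9, 4]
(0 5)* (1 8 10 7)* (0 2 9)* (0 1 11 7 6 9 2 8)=[5, 0, 2, 3, 4, 8, 9, 11, 10, 1, 6, 7]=(0 5 8 10 6 9 1)(7 11)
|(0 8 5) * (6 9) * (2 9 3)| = |(0 8 5)(2 9 6 3)| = 12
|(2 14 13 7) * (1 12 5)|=12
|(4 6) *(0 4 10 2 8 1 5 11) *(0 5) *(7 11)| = 21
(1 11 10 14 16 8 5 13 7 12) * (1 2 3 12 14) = (1 11 10)(2 3 12)(5 13 7 14 16 8) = [0, 11, 3, 12, 4, 13, 6, 14, 5, 9, 1, 10, 2, 7, 16, 15, 8]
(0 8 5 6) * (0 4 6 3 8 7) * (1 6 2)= (0 7)(1 6 4 2)(3 8 5)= [7, 6, 1, 8, 2, 3, 4, 0, 5]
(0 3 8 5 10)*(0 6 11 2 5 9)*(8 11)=(0 3 11 2 5 10 6 8 9)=[3, 1, 5, 11, 4, 10, 8, 7, 9, 0, 6, 2]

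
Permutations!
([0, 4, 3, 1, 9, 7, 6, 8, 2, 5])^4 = [0, 7, 9, 5, 8, 3, 6, 1, 4, 2]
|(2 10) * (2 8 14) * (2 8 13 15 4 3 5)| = 14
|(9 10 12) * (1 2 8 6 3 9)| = 8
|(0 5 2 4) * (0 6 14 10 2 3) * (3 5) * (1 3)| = |(0 1 3)(2 4 6 14 10)| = 15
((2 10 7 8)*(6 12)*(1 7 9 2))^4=(12)(1 7 8)(2 10 9)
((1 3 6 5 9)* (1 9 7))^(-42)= ((9)(1 3 6 5 7))^(-42)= (9)(1 5 3 7 6)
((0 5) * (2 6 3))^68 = (2 3 6)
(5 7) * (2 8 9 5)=(2 8 9 5 7)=[0, 1, 8, 3, 4, 7, 6, 2, 9, 5]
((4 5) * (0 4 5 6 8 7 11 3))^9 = ((0 4 6 8 7 11 3))^9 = (0 6 7 3 4 8 11)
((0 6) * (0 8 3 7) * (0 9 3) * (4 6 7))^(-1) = (0 8 6 4 3 9 7)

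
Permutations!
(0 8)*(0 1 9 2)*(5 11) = (0 8 1 9 2)(5 11) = [8, 9, 0, 3, 4, 11, 6, 7, 1, 2, 10, 5]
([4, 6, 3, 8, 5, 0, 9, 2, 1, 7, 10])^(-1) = (10)(0 5 4)(1 8 3 2 7 9 6)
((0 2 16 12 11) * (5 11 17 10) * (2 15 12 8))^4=((0 15 12 17 10 5 11)(2 16 8))^4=(0 10 15 5 12 11 17)(2 16 8)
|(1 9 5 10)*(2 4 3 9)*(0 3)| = |(0 3 9 5 10 1 2 4)| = 8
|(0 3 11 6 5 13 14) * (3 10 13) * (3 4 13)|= |(0 10 3 11 6 5 4 13 14)|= 9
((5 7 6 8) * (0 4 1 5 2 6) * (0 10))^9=(0 5)(1 10)(4 7)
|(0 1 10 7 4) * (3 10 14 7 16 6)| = 20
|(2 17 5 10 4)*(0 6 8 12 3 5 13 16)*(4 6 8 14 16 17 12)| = 22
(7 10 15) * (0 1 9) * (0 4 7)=(0 1 9 4 7 10 15)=[1, 9, 2, 3, 7, 5, 6, 10, 8, 4, 15, 11, 12, 13, 14, 0]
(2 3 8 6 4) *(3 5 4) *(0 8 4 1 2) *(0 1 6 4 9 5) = (0 8 4 1 2)(3 9 5 6) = [8, 2, 0, 9, 1, 6, 3, 7, 4, 5]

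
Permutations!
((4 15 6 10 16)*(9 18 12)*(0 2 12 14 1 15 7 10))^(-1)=(0 6 15 1 14 18 9 12 2)(4 16 10 7)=((0 2 12 9 18 14 1 15 6)(4 7 10 16))^(-1)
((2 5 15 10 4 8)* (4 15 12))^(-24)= ((2 5 12 4 8)(10 15))^(-24)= (15)(2 5 12 4 8)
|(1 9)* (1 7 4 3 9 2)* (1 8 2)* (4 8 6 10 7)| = |(2 6 10 7 8)(3 9 4)| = 15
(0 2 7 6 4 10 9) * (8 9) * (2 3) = (0 3 2 7 6 4 10 8 9) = [3, 1, 7, 2, 10, 5, 4, 6, 9, 0, 8]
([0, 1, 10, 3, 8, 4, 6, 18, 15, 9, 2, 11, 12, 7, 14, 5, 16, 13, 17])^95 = [0, 1, 10, 3, 5, 15, 6, 13, 4, 9, 2, 11, 12, 17, 14, 8, 16, 18, 7]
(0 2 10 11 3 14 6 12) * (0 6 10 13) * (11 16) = (0 2 13)(3 14 10 16 11)(6 12) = [2, 1, 13, 14, 4, 5, 12, 7, 8, 9, 16, 3, 6, 0, 10, 15, 11]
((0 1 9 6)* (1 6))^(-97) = ((0 6)(1 9))^(-97) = (0 6)(1 9)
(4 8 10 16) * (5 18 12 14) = (4 8 10 16)(5 18 12 14) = [0, 1, 2, 3, 8, 18, 6, 7, 10, 9, 16, 11, 14, 13, 5, 15, 4, 17, 12]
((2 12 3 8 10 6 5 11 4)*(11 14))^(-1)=((2 12 3 8 10 6 5 14 11 4))^(-1)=(2 4 11 14 5 6 10 8 3 12)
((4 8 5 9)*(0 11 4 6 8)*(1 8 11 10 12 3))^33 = ((0 10 12 3 1 8 5 9 6 11 4))^33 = (12)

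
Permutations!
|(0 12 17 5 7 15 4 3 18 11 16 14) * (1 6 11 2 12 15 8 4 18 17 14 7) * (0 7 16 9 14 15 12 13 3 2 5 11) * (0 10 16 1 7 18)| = |(0 12 15)(1 6 10 16)(2 13 3 17 11 9 14 18 5 7 8 4)| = 12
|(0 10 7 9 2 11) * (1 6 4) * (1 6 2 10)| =|(0 1 2 11)(4 6)(7 9 10)| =12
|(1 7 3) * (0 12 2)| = 3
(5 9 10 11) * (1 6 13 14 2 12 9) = (1 6 13 14 2 12 9 10 11 5) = [0, 6, 12, 3, 4, 1, 13, 7, 8, 10, 11, 5, 9, 14, 2]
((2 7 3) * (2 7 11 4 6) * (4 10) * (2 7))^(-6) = (2 11 10 4 6 7 3)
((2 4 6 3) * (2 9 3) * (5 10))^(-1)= (2 6 4)(3 9)(5 10)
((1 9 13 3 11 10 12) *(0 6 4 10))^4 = (0 12 3 4 9)(1 11 10 13 6)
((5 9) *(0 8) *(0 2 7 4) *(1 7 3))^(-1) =(0 4 7 1 3 2 8)(5 9) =((0 8 2 3 1 7 4)(5 9))^(-1)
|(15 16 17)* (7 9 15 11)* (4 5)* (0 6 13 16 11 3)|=12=|(0 6 13 16 17 3)(4 5)(7 9 15 11)|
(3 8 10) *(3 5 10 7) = (3 8 7)(5 10) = [0, 1, 2, 8, 4, 10, 6, 3, 7, 9, 5]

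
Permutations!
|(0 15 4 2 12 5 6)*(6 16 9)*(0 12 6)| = 9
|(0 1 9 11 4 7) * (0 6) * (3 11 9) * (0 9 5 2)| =|(0 1 3 11 4 7 6 9 5 2)| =10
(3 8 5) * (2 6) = (2 6)(3 8 5) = [0, 1, 6, 8, 4, 3, 2, 7, 5]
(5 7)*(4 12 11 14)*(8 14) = (4 12 11 8 14)(5 7) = [0, 1, 2, 3, 12, 7, 6, 5, 14, 9, 10, 8, 11, 13, 4]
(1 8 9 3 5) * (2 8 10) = (1 10 2 8 9 3 5) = [0, 10, 8, 5, 4, 1, 6, 7, 9, 3, 2]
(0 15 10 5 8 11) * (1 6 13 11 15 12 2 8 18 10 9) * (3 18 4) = (0 12 2 8 15 9 1 6 13 11)(3 18 10 5 4) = [12, 6, 8, 18, 3, 4, 13, 7, 15, 1, 5, 0, 2, 11, 14, 9, 16, 17, 10]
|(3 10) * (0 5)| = 2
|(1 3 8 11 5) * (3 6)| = |(1 6 3 8 11 5)| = 6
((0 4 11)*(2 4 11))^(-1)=(0 11)(2 4)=((0 11)(2 4))^(-1)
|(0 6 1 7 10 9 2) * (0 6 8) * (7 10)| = |(0 8)(1 10 9 2 6)| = 10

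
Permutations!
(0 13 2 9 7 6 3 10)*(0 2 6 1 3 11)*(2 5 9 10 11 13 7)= [7, 3, 10, 11, 4, 9, 13, 1, 8, 2, 5, 0, 12, 6]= (0 7 1 3 11)(2 10 5 9)(6 13)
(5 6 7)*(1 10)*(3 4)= (1 10)(3 4)(5 6 7)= [0, 10, 2, 4, 3, 6, 7, 5, 8, 9, 1]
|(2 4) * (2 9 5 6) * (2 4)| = |(4 9 5 6)| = 4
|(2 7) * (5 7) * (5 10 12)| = |(2 10 12 5 7)| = 5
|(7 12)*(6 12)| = 3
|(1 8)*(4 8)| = |(1 4 8)| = 3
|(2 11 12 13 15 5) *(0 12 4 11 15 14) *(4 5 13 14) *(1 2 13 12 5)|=10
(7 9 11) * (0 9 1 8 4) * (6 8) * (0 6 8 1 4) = (0 9 11 7 4 6 1 8) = [9, 8, 2, 3, 6, 5, 1, 4, 0, 11, 10, 7]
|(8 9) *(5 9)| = 3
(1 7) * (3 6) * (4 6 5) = (1 7)(3 5 4 6) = [0, 7, 2, 5, 6, 4, 3, 1]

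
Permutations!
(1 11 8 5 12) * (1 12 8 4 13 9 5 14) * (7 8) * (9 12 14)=(1 11 4 13 12 14)(5 7 8 9)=[0, 11, 2, 3, 13, 7, 6, 8, 9, 5, 10, 4, 14, 12, 1]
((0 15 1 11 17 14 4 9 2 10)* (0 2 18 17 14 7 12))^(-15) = (0 18 11 12 9 1 7 4 15 17 14)(2 10)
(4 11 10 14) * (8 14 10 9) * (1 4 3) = (1 4 11 9 8 14 3) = [0, 4, 2, 1, 11, 5, 6, 7, 14, 8, 10, 9, 12, 13, 3]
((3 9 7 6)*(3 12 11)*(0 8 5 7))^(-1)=((0 8 5 7 6 12 11 3 9))^(-1)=(0 9 3 11 12 6 7 5 8)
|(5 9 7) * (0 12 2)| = 3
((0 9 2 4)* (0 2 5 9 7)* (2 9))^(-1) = (0 7)(2 5 9 4)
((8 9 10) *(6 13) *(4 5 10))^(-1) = ((4 5 10 8 9)(6 13))^(-1) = (4 9 8 10 5)(6 13)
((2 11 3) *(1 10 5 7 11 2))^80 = ((1 10 5 7 11 3))^80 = (1 5 11)(3 10 7)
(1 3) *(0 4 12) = (0 4 12)(1 3) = [4, 3, 2, 1, 12, 5, 6, 7, 8, 9, 10, 11, 0]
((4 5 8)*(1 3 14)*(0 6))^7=((0 6)(1 3 14)(4 5 8))^7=(0 6)(1 3 14)(4 5 8)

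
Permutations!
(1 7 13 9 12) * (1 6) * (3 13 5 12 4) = [0, 7, 2, 13, 3, 12, 1, 5, 8, 4, 10, 11, 6, 9] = (1 7 5 12 6)(3 13 9 4)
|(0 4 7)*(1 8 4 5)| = |(0 5 1 8 4 7)| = 6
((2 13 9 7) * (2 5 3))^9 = (2 7)(3 9)(5 13)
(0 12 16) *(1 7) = (0 12 16)(1 7) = [12, 7, 2, 3, 4, 5, 6, 1, 8, 9, 10, 11, 16, 13, 14, 15, 0]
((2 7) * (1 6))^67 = ((1 6)(2 7))^67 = (1 6)(2 7)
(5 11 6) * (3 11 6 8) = (3 11 8)(5 6) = [0, 1, 2, 11, 4, 6, 5, 7, 3, 9, 10, 8]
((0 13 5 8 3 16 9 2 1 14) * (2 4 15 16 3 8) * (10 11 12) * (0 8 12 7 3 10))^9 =((0 13 5 2 1 14 8 12)(3 10 11 7)(4 15 16 9))^9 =(0 13 5 2 1 14 8 12)(3 10 11 7)(4 15 16 9)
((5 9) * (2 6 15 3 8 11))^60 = ((2 6 15 3 8 11)(5 9))^60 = (15)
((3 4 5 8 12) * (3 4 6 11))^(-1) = (3 11 6)(4 12 8 5)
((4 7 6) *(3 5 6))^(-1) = (3 7 4 6 5)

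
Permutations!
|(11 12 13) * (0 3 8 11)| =6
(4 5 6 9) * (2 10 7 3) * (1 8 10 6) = [0, 8, 6, 2, 5, 1, 9, 3, 10, 4, 7] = (1 8 10 7 3 2 6 9 4 5)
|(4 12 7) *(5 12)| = 4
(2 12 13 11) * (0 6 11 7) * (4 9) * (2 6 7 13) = [7, 1, 12, 3, 9, 5, 11, 0, 8, 4, 10, 6, 2, 13] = (13)(0 7)(2 12)(4 9)(6 11)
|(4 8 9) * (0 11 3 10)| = 12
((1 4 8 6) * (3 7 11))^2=((1 4 8 6)(3 7 11))^2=(1 8)(3 11 7)(4 6)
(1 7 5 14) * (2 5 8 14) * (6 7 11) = (1 11 6 7 8 14)(2 5) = [0, 11, 5, 3, 4, 2, 7, 8, 14, 9, 10, 6, 12, 13, 1]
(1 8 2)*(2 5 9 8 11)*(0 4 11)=(0 4 11 2 1)(5 9 8)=[4, 0, 1, 3, 11, 9, 6, 7, 5, 8, 10, 2]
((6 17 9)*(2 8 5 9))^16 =(2 6 5)(8 17 9)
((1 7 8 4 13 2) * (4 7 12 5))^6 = (13)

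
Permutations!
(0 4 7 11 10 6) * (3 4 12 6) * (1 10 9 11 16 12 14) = [14, 10, 2, 4, 7, 5, 0, 16, 8, 11, 3, 9, 6, 13, 1, 15, 12] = (0 14 1 10 3 4 7 16 12 6)(9 11)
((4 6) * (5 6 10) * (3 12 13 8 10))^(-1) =((3 12 13 8 10 5 6 4))^(-1) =(3 4 6 5 10 8 13 12)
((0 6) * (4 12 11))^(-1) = ((0 6)(4 12 11))^(-1) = (0 6)(4 11 12)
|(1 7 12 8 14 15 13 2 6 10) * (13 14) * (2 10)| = |(1 7 12 8 13 10)(2 6)(14 15)| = 6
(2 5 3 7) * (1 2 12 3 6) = [0, 2, 5, 7, 4, 6, 1, 12, 8, 9, 10, 11, 3] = (1 2 5 6)(3 7 12)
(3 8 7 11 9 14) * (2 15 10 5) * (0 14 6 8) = (0 14 3)(2 15 10 5)(6 8 7 11 9) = [14, 1, 15, 0, 4, 2, 8, 11, 7, 6, 5, 9, 12, 13, 3, 10]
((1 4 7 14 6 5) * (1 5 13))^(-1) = ((1 4 7 14 6 13))^(-1) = (1 13 6 14 7 4)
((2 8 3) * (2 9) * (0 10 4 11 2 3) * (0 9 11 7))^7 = (0 7 4 10)(2 9 11 8 3)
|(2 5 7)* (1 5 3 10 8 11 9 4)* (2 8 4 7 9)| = 10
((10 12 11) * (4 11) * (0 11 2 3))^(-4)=(0 12 3 10 2 11 4)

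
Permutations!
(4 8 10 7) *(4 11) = [0, 1, 2, 3, 8, 5, 6, 11, 10, 9, 7, 4] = (4 8 10 7 11)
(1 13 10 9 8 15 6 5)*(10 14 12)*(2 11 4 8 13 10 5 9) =(1 10 2 11 4 8 15 6 9 13 14 12 5) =[0, 10, 11, 3, 8, 1, 9, 7, 15, 13, 2, 4, 5, 14, 12, 6]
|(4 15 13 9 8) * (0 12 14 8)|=8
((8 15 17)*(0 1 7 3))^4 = ((0 1 7 3)(8 15 17))^4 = (8 15 17)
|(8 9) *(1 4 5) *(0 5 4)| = |(0 5 1)(8 9)| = 6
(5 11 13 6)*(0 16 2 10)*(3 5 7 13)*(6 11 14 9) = (0 16 2 10)(3 5 14 9 6 7 13 11) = [16, 1, 10, 5, 4, 14, 7, 13, 8, 6, 0, 3, 12, 11, 9, 15, 2]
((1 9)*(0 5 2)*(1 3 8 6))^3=(1 8 9 6 3)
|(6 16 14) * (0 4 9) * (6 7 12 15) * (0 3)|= |(0 4 9 3)(6 16 14 7 12 15)|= 12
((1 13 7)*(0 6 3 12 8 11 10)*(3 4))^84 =((0 6 4 3 12 8 11 10)(1 13 7))^84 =(13)(0 12)(3 10)(4 11)(6 8)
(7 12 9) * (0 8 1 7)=(0 8 1 7 12 9)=[8, 7, 2, 3, 4, 5, 6, 12, 1, 0, 10, 11, 9]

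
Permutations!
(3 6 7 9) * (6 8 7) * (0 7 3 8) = (0 7 9 8 3) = [7, 1, 2, 0, 4, 5, 6, 9, 3, 8]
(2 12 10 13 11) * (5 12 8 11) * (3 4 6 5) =(2 8 11)(3 4 6 5 12 10 13) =[0, 1, 8, 4, 6, 12, 5, 7, 11, 9, 13, 2, 10, 3]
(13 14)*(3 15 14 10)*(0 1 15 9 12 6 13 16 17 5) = (0 1 15 14 16 17 5)(3 9 12 6 13 10) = [1, 15, 2, 9, 4, 0, 13, 7, 8, 12, 3, 11, 6, 10, 16, 14, 17, 5]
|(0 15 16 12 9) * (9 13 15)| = 4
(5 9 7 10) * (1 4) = (1 4)(5 9 7 10) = [0, 4, 2, 3, 1, 9, 6, 10, 8, 7, 5]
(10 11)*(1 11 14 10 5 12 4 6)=(1 11 5 12 4 6)(10 14)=[0, 11, 2, 3, 6, 12, 1, 7, 8, 9, 14, 5, 4, 13, 10]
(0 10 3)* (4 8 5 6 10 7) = (0 7 4 8 5 6 10 3) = [7, 1, 2, 0, 8, 6, 10, 4, 5, 9, 3]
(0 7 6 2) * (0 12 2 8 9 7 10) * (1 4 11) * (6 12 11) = [10, 4, 11, 3, 6, 5, 8, 12, 9, 7, 0, 1, 2] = (0 10)(1 4 6 8 9 7 12 2 11)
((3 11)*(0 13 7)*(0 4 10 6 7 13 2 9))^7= (13)(0 2 9)(3 11)(4 7 6 10)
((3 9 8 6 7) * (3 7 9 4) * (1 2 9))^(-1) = (1 6 8 9 2)(3 4)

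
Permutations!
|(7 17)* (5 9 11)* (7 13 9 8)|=7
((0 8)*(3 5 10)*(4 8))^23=(0 8 4)(3 10 5)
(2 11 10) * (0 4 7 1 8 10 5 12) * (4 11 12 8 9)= (0 11 5 8 10 2 12)(1 9 4 7)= [11, 9, 12, 3, 7, 8, 6, 1, 10, 4, 2, 5, 0]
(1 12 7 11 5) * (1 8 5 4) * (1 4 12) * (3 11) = (3 11 12 7)(5 8) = [0, 1, 2, 11, 4, 8, 6, 3, 5, 9, 10, 12, 7]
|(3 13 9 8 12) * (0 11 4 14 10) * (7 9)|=30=|(0 11 4 14 10)(3 13 7 9 8 12)|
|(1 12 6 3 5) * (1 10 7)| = 7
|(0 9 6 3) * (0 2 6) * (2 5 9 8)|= 7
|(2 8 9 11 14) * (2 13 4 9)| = |(2 8)(4 9 11 14 13)| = 10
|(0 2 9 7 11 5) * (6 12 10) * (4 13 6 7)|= |(0 2 9 4 13 6 12 10 7 11 5)|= 11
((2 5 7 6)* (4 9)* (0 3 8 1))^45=(0 3 8 1)(2 5 7 6)(4 9)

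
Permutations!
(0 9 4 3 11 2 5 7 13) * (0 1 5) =(0 9 4 3 11 2)(1 5 7 13) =[9, 5, 0, 11, 3, 7, 6, 13, 8, 4, 10, 2, 12, 1]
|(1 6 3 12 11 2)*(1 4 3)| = 10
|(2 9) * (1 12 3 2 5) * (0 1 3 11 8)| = |(0 1 12 11 8)(2 9 5 3)| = 20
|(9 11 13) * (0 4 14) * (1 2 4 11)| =8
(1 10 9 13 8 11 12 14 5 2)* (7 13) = (1 10 9 7 13 8 11 12 14 5 2) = [0, 10, 1, 3, 4, 2, 6, 13, 11, 7, 9, 12, 14, 8, 5]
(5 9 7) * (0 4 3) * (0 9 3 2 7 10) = (0 4 2 7 5 3 9 10) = [4, 1, 7, 9, 2, 3, 6, 5, 8, 10, 0]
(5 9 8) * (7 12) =(5 9 8)(7 12) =[0, 1, 2, 3, 4, 9, 6, 12, 5, 8, 10, 11, 7]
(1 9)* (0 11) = (0 11)(1 9) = [11, 9, 2, 3, 4, 5, 6, 7, 8, 1, 10, 0]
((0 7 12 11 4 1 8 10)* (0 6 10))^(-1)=((0 7 12 11 4 1 8)(6 10))^(-1)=(0 8 1 4 11 12 7)(6 10)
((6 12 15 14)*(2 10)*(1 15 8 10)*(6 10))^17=((1 15 14 10 2)(6 12 8))^17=(1 14 2 15 10)(6 8 12)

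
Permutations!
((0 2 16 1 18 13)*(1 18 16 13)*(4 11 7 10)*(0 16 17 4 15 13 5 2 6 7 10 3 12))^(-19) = ((0 6 7 3 12)(1 17 4 11 10 15 13 16 18)(2 5))^(-19) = (0 6 7 3 12)(1 18 16 13 15 10 11 4 17)(2 5)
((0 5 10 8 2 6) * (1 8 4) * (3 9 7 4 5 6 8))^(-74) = (10)(1 3 9 7 4)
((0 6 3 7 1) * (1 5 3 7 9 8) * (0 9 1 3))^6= ((0 6 7 5)(1 9 8 3))^6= (0 7)(1 8)(3 9)(5 6)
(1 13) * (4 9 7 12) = (1 13)(4 9 7 12) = [0, 13, 2, 3, 9, 5, 6, 12, 8, 7, 10, 11, 4, 1]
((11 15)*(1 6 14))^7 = ((1 6 14)(11 15))^7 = (1 6 14)(11 15)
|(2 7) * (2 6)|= |(2 7 6)|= 3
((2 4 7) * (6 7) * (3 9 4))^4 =((2 3 9 4 6 7))^4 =(2 6 9)(3 7 4)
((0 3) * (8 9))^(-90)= ((0 3)(8 9))^(-90)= (9)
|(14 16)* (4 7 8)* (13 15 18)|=6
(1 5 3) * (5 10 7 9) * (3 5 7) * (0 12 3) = (0 12 3 1 10)(7 9) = [12, 10, 2, 1, 4, 5, 6, 9, 8, 7, 0, 11, 3]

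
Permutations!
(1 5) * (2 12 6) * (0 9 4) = (0 9 4)(1 5)(2 12 6) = [9, 5, 12, 3, 0, 1, 2, 7, 8, 4, 10, 11, 6]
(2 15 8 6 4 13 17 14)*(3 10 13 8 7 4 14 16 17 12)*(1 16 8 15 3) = (1 16 17 8 6 14 2 3 10 13 12)(4 15 7) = [0, 16, 3, 10, 15, 5, 14, 4, 6, 9, 13, 11, 1, 12, 2, 7, 17, 8]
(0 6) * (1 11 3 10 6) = (0 1 11 3 10 6) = [1, 11, 2, 10, 4, 5, 0, 7, 8, 9, 6, 3]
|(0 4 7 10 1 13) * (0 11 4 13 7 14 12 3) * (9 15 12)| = |(0 13 11 4 14 9 15 12 3)(1 7 10)| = 9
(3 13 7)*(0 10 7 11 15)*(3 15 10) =(0 3 13 11 10 7 15) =[3, 1, 2, 13, 4, 5, 6, 15, 8, 9, 7, 10, 12, 11, 14, 0]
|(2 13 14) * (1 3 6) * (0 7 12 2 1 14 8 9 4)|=8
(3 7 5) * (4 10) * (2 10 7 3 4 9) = (2 10 9)(4 7 5) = [0, 1, 10, 3, 7, 4, 6, 5, 8, 2, 9]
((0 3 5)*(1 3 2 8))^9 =(0 1)(2 3)(5 8)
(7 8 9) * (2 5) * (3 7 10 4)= (2 5)(3 7 8 9 10 4)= [0, 1, 5, 7, 3, 2, 6, 8, 9, 10, 4]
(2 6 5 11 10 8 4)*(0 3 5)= (0 3 5 11 10 8 4 2 6)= [3, 1, 6, 5, 2, 11, 0, 7, 4, 9, 8, 10]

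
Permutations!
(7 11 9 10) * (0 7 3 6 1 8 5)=[7, 8, 2, 6, 4, 0, 1, 11, 5, 10, 3, 9]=(0 7 11 9 10 3 6 1 8 5)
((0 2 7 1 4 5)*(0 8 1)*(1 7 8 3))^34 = ((0 2 8 7)(1 4 5 3))^34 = (0 8)(1 5)(2 7)(3 4)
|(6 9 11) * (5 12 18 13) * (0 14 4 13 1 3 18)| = 6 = |(0 14 4 13 5 12)(1 3 18)(6 9 11)|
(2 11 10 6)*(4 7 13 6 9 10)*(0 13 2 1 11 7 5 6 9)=[13, 11, 7, 3, 5, 6, 1, 2, 8, 10, 0, 4, 12, 9]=(0 13 9 10)(1 11 4 5 6)(2 7)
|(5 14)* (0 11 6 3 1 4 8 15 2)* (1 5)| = 11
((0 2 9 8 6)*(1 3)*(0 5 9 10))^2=(0 10 2)(5 8)(6 9)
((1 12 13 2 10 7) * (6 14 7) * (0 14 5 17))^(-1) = (0 17 5 6 10 2 13 12 1 7 14)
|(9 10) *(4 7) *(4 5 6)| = 4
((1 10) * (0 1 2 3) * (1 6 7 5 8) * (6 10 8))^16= ((0 10 2 3)(1 8)(5 6 7))^16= (10)(5 6 7)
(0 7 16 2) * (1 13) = [7, 13, 0, 3, 4, 5, 6, 16, 8, 9, 10, 11, 12, 1, 14, 15, 2] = (0 7 16 2)(1 13)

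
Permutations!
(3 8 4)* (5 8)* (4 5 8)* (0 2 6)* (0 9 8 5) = (0 2 6 9 8)(3 5 4) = [2, 1, 6, 5, 3, 4, 9, 7, 0, 8]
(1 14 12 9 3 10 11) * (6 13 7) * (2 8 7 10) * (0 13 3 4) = [13, 14, 8, 2, 0, 5, 3, 6, 7, 4, 11, 1, 9, 10, 12] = (0 13 10 11 1 14 12 9 4)(2 8 7 6 3)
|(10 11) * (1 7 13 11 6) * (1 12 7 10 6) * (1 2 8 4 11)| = |(1 10 2 8 4 11 6 12 7 13)| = 10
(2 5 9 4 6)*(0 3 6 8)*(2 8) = (0 3 6 8)(2 5 9 4) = [3, 1, 5, 6, 2, 9, 8, 7, 0, 4]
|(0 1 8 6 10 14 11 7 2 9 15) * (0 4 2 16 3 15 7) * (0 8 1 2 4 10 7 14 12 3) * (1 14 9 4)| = 20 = |(0 2 4 1 14 11 8 6 7 16)(3 15 10 12)|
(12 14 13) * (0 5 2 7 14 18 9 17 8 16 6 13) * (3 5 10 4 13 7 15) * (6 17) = (0 10 4 13 12 18 9 6 7 14)(2 15 3 5)(8 16 17) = [10, 1, 15, 5, 13, 2, 7, 14, 16, 6, 4, 11, 18, 12, 0, 3, 17, 8, 9]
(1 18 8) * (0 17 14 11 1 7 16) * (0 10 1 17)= (1 18 8 7 16 10)(11 17 14)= [0, 18, 2, 3, 4, 5, 6, 16, 7, 9, 1, 17, 12, 13, 11, 15, 10, 14, 8]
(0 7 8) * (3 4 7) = (0 3 4 7 8) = [3, 1, 2, 4, 7, 5, 6, 8, 0]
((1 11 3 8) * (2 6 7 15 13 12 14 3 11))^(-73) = (1 14 15 2 3 13 6 8 12 7)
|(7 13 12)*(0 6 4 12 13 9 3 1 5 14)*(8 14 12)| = 30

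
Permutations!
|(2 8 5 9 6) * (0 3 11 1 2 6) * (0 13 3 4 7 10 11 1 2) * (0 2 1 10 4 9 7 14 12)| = |(0 9 13 3 10 11 1 2 8 5 7 4 14 12)| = 14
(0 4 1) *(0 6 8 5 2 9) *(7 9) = (0 4 1 6 8 5 2 7 9) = [4, 6, 7, 3, 1, 2, 8, 9, 5, 0]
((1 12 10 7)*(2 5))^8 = (12)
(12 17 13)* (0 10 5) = [10, 1, 2, 3, 4, 0, 6, 7, 8, 9, 5, 11, 17, 12, 14, 15, 16, 13] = (0 10 5)(12 17 13)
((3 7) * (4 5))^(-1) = ((3 7)(4 5))^(-1) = (3 7)(4 5)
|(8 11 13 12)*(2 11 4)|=6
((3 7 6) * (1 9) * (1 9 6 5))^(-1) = (9)(1 5 7 3 6)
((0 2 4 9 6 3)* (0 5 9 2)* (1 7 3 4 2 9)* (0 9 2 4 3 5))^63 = ((0 9 6 3)(1 7 5)(2 4))^63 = (0 3 6 9)(2 4)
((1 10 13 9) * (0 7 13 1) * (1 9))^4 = (0 10 13)(1 7 9)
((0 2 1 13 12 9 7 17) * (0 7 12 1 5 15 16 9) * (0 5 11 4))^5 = (0 2 11 4)(1 13)(7 17)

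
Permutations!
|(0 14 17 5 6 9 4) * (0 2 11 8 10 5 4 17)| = 18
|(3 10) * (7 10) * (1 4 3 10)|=4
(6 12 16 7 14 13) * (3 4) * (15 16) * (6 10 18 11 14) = (3 4)(6 12 15 16 7)(10 18 11 14 13) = [0, 1, 2, 4, 3, 5, 12, 6, 8, 9, 18, 14, 15, 10, 13, 16, 7, 17, 11]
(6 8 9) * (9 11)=[0, 1, 2, 3, 4, 5, 8, 7, 11, 6, 10, 9]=(6 8 11 9)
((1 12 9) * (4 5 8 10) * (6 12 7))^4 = ((1 7 6 12 9)(4 5 8 10))^4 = (1 9 12 6 7)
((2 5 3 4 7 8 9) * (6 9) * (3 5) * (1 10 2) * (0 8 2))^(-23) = ((0 8 6 9 1 10)(2 3 4 7))^(-23) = (0 8 6 9 1 10)(2 3 4 7)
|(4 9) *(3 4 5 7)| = 5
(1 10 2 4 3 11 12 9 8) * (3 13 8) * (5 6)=[0, 10, 4, 11, 13, 6, 5, 7, 1, 3, 2, 12, 9, 8]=(1 10 2 4 13 8)(3 11 12 9)(5 6)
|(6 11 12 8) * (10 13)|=4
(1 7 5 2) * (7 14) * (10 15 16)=(1 14 7 5 2)(10 15 16)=[0, 14, 1, 3, 4, 2, 6, 5, 8, 9, 15, 11, 12, 13, 7, 16, 10]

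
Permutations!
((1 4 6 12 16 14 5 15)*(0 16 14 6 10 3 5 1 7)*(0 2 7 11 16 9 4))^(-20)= (0 15 1 5 14 3 12 10 6 4 16 9 11)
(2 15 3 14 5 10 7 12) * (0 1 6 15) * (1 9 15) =(0 9 15 3 14 5 10 7 12 2)(1 6) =[9, 6, 0, 14, 4, 10, 1, 12, 8, 15, 7, 11, 2, 13, 5, 3]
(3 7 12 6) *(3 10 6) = [0, 1, 2, 7, 4, 5, 10, 12, 8, 9, 6, 11, 3] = (3 7 12)(6 10)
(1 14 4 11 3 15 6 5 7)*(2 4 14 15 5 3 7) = (1 15 6 3 5 2 4 11 7) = [0, 15, 4, 5, 11, 2, 3, 1, 8, 9, 10, 7, 12, 13, 14, 6]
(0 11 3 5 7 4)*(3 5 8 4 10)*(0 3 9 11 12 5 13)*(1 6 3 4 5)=(0 12 1 6 3 8 5 7 10 9 11 13)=[12, 6, 2, 8, 4, 7, 3, 10, 5, 11, 9, 13, 1, 0]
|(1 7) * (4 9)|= 2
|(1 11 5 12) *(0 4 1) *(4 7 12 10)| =15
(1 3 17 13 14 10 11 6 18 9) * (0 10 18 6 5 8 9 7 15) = [10, 3, 2, 17, 4, 8, 6, 15, 9, 1, 11, 5, 12, 14, 18, 0, 16, 13, 7] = (0 10 11 5 8 9 1 3 17 13 14 18 7 15)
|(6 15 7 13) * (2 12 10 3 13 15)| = |(2 12 10 3 13 6)(7 15)| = 6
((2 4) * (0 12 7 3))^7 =(0 3 7 12)(2 4)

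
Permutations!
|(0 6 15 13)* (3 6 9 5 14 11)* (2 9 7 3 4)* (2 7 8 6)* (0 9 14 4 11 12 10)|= |(0 8 6 15 13 9 5 4 7 3 2 14 12 10)|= 14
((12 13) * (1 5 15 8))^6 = (1 15)(5 8)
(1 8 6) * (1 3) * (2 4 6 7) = [0, 8, 4, 1, 6, 5, 3, 2, 7] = (1 8 7 2 4 6 3)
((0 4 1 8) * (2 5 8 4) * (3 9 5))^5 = ((0 2 3 9 5 8)(1 4))^5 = (0 8 5 9 3 2)(1 4)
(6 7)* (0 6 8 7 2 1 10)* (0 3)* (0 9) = (0 6 2 1 10 3 9)(7 8) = [6, 10, 1, 9, 4, 5, 2, 8, 7, 0, 3]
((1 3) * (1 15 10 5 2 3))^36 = ((2 3 15 10 5))^36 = (2 3 15 10 5)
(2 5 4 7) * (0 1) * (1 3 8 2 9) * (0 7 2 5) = (0 3 8 5 4 2)(1 7 9) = [3, 7, 0, 8, 2, 4, 6, 9, 5, 1]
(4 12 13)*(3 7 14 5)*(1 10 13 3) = (1 10 13 4 12 3 7 14 5) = [0, 10, 2, 7, 12, 1, 6, 14, 8, 9, 13, 11, 3, 4, 5]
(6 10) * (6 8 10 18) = (6 18)(8 10) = [0, 1, 2, 3, 4, 5, 18, 7, 10, 9, 8, 11, 12, 13, 14, 15, 16, 17, 6]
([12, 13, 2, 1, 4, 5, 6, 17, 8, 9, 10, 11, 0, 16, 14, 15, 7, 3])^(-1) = (0 12)(1 3 17 7 16 13)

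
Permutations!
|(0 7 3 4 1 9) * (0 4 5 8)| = 15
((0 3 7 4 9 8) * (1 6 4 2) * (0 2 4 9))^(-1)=(0 4 7 3)(1 2 8 9 6)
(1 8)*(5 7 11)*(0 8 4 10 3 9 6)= (0 8 1 4 10 3 9 6)(5 7 11)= [8, 4, 2, 9, 10, 7, 0, 11, 1, 6, 3, 5]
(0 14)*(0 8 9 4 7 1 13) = (0 14 8 9 4 7 1 13) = [14, 13, 2, 3, 7, 5, 6, 1, 9, 4, 10, 11, 12, 0, 8]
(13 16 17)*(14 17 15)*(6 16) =[0, 1, 2, 3, 4, 5, 16, 7, 8, 9, 10, 11, 12, 6, 17, 14, 15, 13] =(6 16 15 14 17 13)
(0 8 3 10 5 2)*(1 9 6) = (0 8 3 10 5 2)(1 9 6) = [8, 9, 0, 10, 4, 2, 1, 7, 3, 6, 5]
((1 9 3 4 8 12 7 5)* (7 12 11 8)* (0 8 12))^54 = (0 11)(8 12)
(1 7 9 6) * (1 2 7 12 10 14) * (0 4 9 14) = [4, 12, 7, 3, 9, 5, 2, 14, 8, 6, 0, 11, 10, 13, 1] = (0 4 9 6 2 7 14 1 12 10)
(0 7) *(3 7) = (0 3 7) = [3, 1, 2, 7, 4, 5, 6, 0]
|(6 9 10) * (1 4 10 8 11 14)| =|(1 4 10 6 9 8 11 14)| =8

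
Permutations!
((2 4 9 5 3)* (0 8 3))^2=((0 8 3 2 4 9 5))^2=(0 3 4 5 8 2 9)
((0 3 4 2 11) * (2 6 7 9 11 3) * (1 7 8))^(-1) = ((0 2 3 4 6 8 1 7 9 11))^(-1) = (0 11 9 7 1 8 6 4 3 2)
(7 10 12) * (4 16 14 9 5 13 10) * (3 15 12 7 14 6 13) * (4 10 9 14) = (3 15 12 4 16 6 13 9 5)(7 10) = [0, 1, 2, 15, 16, 3, 13, 10, 8, 5, 7, 11, 4, 9, 14, 12, 6]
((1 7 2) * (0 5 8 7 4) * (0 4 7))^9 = ((0 5 8)(1 7 2))^9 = (8)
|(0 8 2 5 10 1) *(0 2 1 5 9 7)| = |(0 8 1 2 9 7)(5 10)| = 6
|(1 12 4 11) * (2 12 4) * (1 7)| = |(1 4 11 7)(2 12)| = 4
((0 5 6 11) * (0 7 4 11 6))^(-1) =((0 5)(4 11 7))^(-1) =(0 5)(4 7 11)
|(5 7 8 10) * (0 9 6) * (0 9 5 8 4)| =|(0 5 7 4)(6 9)(8 10)| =4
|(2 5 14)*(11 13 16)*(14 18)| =|(2 5 18 14)(11 13 16)| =12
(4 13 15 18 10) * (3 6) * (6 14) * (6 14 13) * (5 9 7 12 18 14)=(3 13 15 14 5 9 7 12 18 10 4 6)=[0, 1, 2, 13, 6, 9, 3, 12, 8, 7, 4, 11, 18, 15, 5, 14, 16, 17, 10]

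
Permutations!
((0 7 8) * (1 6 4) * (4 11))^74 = ((0 7 8)(1 6 11 4))^74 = (0 8 7)(1 11)(4 6)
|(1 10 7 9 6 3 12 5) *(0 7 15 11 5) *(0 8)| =35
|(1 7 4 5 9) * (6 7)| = |(1 6 7 4 5 9)| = 6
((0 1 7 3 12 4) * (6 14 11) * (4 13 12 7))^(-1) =(0 4 1)(3 7)(6 11 14)(12 13)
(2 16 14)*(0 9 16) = [9, 1, 0, 3, 4, 5, 6, 7, 8, 16, 10, 11, 12, 13, 2, 15, 14] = (0 9 16 14 2)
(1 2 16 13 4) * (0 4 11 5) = (0 4 1 2 16 13 11 5) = [4, 2, 16, 3, 1, 0, 6, 7, 8, 9, 10, 5, 12, 11, 14, 15, 13]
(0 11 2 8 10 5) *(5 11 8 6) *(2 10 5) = (0 8 5)(2 6)(10 11) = [8, 1, 6, 3, 4, 0, 2, 7, 5, 9, 11, 10]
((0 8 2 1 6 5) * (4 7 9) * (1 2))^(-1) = (0 5 6 1 8)(4 9 7)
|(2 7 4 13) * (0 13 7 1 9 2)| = 6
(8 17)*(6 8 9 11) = (6 8 17 9 11) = [0, 1, 2, 3, 4, 5, 8, 7, 17, 11, 10, 6, 12, 13, 14, 15, 16, 9]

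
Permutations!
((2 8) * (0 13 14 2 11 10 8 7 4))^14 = (0 14 7)(2 4 13)(8 10 11)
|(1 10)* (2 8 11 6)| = 4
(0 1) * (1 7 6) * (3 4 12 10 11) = (0 7 6 1)(3 4 12 10 11) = [7, 0, 2, 4, 12, 5, 1, 6, 8, 9, 11, 3, 10]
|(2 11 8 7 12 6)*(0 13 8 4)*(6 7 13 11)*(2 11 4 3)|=|(0 4)(2 6 11 3)(7 12)(8 13)|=4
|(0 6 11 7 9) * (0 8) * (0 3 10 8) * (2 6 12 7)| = 12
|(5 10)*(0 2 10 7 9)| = 6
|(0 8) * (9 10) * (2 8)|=|(0 2 8)(9 10)|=6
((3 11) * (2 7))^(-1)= ((2 7)(3 11))^(-1)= (2 7)(3 11)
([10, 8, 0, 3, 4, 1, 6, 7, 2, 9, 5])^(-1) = (0 2 8 1 5 10)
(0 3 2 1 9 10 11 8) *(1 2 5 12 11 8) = (0 3 5 12 11 1 9 10 8) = [3, 9, 2, 5, 4, 12, 6, 7, 0, 10, 8, 1, 11]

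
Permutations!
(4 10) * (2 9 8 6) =(2 9 8 6)(4 10) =[0, 1, 9, 3, 10, 5, 2, 7, 6, 8, 4]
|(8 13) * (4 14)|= 2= |(4 14)(8 13)|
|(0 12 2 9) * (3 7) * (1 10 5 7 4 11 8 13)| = 36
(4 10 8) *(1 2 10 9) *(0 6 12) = (0 6 12)(1 2 10 8 4 9) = [6, 2, 10, 3, 9, 5, 12, 7, 4, 1, 8, 11, 0]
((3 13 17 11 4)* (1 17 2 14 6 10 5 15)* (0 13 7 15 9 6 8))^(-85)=((0 13 2 14 8)(1 17 11 4 3 7 15)(5 9 6 10))^(-85)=(1 15 7 3 4 11 17)(5 10 6 9)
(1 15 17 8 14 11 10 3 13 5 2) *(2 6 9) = [0, 15, 1, 13, 4, 6, 9, 7, 14, 2, 3, 10, 12, 5, 11, 17, 16, 8] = (1 15 17 8 14 11 10 3 13 5 6 9 2)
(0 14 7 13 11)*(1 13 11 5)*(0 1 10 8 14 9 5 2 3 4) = [9, 13, 3, 4, 0, 10, 6, 11, 14, 5, 8, 1, 12, 2, 7] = (0 9 5 10 8 14 7 11 1 13 2 3 4)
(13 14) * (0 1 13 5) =(0 1 13 14 5) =[1, 13, 2, 3, 4, 0, 6, 7, 8, 9, 10, 11, 12, 14, 5]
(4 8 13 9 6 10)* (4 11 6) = (4 8 13 9)(6 10 11) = [0, 1, 2, 3, 8, 5, 10, 7, 13, 4, 11, 6, 12, 9]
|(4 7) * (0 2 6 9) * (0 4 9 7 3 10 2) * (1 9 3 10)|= |(1 9 4 10 2 6 7 3)|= 8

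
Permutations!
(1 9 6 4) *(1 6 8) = (1 9 8)(4 6) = [0, 9, 2, 3, 6, 5, 4, 7, 1, 8]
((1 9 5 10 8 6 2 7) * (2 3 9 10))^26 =((1 10 8 6 3 9 5 2 7))^26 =(1 7 2 5 9 3 6 8 10)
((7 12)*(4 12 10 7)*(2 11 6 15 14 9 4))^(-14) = ((2 11 6 15 14 9 4 12)(7 10))^(-14) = (2 6 14 4)(9 12 11 15)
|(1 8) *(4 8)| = 3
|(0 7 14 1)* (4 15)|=|(0 7 14 1)(4 15)|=4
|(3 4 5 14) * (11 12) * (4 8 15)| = 6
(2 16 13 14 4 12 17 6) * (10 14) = (2 16 13 10 14 4 12 17 6) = [0, 1, 16, 3, 12, 5, 2, 7, 8, 9, 14, 11, 17, 10, 4, 15, 13, 6]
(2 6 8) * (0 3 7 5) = (0 3 7 5)(2 6 8) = [3, 1, 6, 7, 4, 0, 8, 5, 2]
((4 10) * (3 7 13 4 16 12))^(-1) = ((3 7 13 4 10 16 12))^(-1) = (3 12 16 10 4 13 7)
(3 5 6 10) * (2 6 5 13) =(2 6 10 3 13) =[0, 1, 6, 13, 4, 5, 10, 7, 8, 9, 3, 11, 12, 2]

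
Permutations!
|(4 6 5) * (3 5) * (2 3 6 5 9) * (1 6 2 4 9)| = |(1 6 2 3)(4 5 9)| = 12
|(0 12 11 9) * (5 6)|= |(0 12 11 9)(5 6)|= 4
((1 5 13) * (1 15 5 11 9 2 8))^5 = ((1 11 9 2 8)(5 13 15))^5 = (5 15 13)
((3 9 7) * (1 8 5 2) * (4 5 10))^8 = ((1 8 10 4 5 2)(3 9 7))^8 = (1 10 5)(2 8 4)(3 7 9)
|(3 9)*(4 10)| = 2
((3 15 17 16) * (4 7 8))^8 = (17)(4 8 7) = ((3 15 17 16)(4 7 8))^8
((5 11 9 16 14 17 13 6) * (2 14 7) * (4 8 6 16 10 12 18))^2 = ((2 14 17 13 16 7)(4 8 6 5 11 9 10 12 18))^2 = (2 17 16)(4 6 11 10 18 8 5 9 12)(7 14 13)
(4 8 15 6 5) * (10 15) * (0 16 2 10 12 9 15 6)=(0 16 2 10 6 5 4 8 12 9 15)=[16, 1, 10, 3, 8, 4, 5, 7, 12, 15, 6, 11, 9, 13, 14, 0, 2]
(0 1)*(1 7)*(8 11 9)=(0 7 1)(8 11 9)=[7, 0, 2, 3, 4, 5, 6, 1, 11, 8, 10, 9]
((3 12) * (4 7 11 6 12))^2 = ((3 4 7 11 6 12))^2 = (3 7 6)(4 11 12)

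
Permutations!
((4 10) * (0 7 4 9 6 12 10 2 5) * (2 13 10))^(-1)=((0 7 4 13 10 9 6 12 2 5))^(-1)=(0 5 2 12 6 9 10 13 4 7)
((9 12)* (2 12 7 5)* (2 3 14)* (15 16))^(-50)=(16)(2 14 3 5 7 9 12)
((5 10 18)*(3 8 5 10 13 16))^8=((3 8 5 13 16)(10 18))^8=(18)(3 13 8 16 5)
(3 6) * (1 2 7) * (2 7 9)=(1 7)(2 9)(3 6)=[0, 7, 9, 6, 4, 5, 3, 1, 8, 2]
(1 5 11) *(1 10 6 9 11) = (1 5)(6 9 11 10) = [0, 5, 2, 3, 4, 1, 9, 7, 8, 11, 6, 10]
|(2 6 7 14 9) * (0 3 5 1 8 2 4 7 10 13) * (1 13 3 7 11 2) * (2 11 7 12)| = |(0 12 2 6 10 3 5 13)(1 8)(4 7 14 9)| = 8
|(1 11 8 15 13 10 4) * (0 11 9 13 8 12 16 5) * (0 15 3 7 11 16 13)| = 14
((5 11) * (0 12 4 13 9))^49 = (0 9 13 4 12)(5 11)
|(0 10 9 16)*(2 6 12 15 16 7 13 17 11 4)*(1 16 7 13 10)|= 33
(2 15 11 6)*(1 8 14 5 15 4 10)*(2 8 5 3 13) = (1 5 15 11 6 8 14 3 13 2 4 10) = [0, 5, 4, 13, 10, 15, 8, 7, 14, 9, 1, 6, 12, 2, 3, 11]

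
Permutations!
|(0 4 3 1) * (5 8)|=4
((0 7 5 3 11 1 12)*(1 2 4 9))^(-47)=(0 3 4 12 5 2 1 7 11 9)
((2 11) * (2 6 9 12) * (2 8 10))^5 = (2 8 9 11 10 12 6)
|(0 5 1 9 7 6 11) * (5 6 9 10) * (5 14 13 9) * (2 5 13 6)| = |(0 2 5 1 10 14 6 11)(7 13 9)| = 24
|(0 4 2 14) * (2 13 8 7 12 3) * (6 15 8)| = 11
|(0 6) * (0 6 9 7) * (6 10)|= |(0 9 7)(6 10)|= 6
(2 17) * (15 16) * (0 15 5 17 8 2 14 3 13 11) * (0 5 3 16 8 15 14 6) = (0 14 16 3 13 11 5 17 6)(2 15 8) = [14, 1, 15, 13, 4, 17, 0, 7, 2, 9, 10, 5, 12, 11, 16, 8, 3, 6]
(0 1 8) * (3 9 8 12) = (0 1 12 3 9 8) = [1, 12, 2, 9, 4, 5, 6, 7, 0, 8, 10, 11, 3]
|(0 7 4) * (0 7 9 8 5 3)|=|(0 9 8 5 3)(4 7)|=10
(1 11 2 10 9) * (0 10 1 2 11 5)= (11)(0 10 9 2 1 5)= [10, 5, 1, 3, 4, 0, 6, 7, 8, 2, 9, 11]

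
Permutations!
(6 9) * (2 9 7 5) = (2 9 6 7 5) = [0, 1, 9, 3, 4, 2, 7, 5, 8, 6]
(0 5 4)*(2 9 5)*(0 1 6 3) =(0 2 9 5 4 1 6 3) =[2, 6, 9, 0, 1, 4, 3, 7, 8, 5]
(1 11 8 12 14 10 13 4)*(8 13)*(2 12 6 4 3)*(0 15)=(0 15)(1 11 13 3 2 12 14 10 8 6 4)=[15, 11, 12, 2, 1, 5, 4, 7, 6, 9, 8, 13, 14, 3, 10, 0]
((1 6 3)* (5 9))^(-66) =((1 6 3)(5 9))^(-66) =(9)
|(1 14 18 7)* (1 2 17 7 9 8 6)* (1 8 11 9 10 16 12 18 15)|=12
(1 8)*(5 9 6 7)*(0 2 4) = [2, 8, 4, 3, 0, 9, 7, 5, 1, 6] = (0 2 4)(1 8)(5 9 6 7)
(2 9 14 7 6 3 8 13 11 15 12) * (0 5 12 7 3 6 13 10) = (0 5 12 2 9 14 3 8 10)(7 13 11 15) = [5, 1, 9, 8, 4, 12, 6, 13, 10, 14, 0, 15, 2, 11, 3, 7]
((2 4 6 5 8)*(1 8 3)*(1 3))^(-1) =((1 8 2 4 6 5))^(-1) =(1 5 6 4 2 8)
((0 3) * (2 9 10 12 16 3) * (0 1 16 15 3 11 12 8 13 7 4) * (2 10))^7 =(0 10 8 13 7 4)(1 16 11 12 15 3)(2 9)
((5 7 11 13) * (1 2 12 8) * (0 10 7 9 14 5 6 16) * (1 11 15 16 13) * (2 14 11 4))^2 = (0 7 16 10 15)(1 5 11 14 9)(2 8)(4 12)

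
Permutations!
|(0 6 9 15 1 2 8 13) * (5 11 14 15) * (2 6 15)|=11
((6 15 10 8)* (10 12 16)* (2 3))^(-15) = ((2 3)(6 15 12 16 10 8))^(-15) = (2 3)(6 16)(8 12)(10 15)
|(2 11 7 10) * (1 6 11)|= |(1 6 11 7 10 2)|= 6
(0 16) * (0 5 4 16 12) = [12, 1, 2, 3, 16, 4, 6, 7, 8, 9, 10, 11, 0, 13, 14, 15, 5] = (0 12)(4 16 5)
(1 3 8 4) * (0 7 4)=(0 7 4 1 3 8)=[7, 3, 2, 8, 1, 5, 6, 4, 0]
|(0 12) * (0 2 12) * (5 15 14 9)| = 4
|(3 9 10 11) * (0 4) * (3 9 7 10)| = 10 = |(0 4)(3 7 10 11 9)|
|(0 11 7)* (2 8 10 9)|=|(0 11 7)(2 8 10 9)|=12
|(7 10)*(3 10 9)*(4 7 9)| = |(3 10 9)(4 7)| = 6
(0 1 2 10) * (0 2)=(0 1)(2 10)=[1, 0, 10, 3, 4, 5, 6, 7, 8, 9, 2]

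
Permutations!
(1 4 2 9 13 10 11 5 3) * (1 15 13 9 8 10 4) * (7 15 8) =(2 7 15 13 4)(3 8 10 11 5) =[0, 1, 7, 8, 2, 3, 6, 15, 10, 9, 11, 5, 12, 4, 14, 13]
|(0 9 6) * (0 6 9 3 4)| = 3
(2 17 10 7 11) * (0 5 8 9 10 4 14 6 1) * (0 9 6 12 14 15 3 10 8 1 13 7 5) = [0, 9, 17, 10, 15, 1, 13, 11, 6, 8, 5, 2, 14, 7, 12, 3, 16, 4] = (1 9 8 6 13 7 11 2 17 4 15 3 10 5)(12 14)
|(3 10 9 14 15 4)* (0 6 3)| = 8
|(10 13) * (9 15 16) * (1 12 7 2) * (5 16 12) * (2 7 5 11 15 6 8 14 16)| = |(1 11 15 12 5 2)(6 8 14 16 9)(10 13)| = 30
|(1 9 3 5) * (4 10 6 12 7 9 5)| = 14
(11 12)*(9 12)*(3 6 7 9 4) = (3 6 7 9 12 11 4) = [0, 1, 2, 6, 3, 5, 7, 9, 8, 12, 10, 4, 11]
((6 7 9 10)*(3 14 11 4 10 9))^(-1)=(3 7 6 10 4 11 14)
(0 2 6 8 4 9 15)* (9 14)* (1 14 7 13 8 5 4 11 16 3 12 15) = (0 2 6 5 4 7 13 8 11 16 3 12 15)(1 14 9) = [2, 14, 6, 12, 7, 4, 5, 13, 11, 1, 10, 16, 15, 8, 9, 0, 3]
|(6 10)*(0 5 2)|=|(0 5 2)(6 10)|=6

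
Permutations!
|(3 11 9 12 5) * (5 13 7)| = |(3 11 9 12 13 7 5)| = 7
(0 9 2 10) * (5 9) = (0 5 9 2 10) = [5, 1, 10, 3, 4, 9, 6, 7, 8, 2, 0]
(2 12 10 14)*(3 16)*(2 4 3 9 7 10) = (2 12)(3 16 9 7 10 14 4) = [0, 1, 12, 16, 3, 5, 6, 10, 8, 7, 14, 11, 2, 13, 4, 15, 9]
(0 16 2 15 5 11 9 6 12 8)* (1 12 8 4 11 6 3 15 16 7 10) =(0 7 10 1 12 4 11 9 3 15 5 6 8)(2 16) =[7, 12, 16, 15, 11, 6, 8, 10, 0, 3, 1, 9, 4, 13, 14, 5, 2]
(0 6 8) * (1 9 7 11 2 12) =[6, 9, 12, 3, 4, 5, 8, 11, 0, 7, 10, 2, 1] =(0 6 8)(1 9 7 11 2 12)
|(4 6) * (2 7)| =|(2 7)(4 6)| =2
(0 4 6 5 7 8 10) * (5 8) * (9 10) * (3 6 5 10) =[4, 1, 2, 6, 5, 7, 8, 10, 9, 3, 0] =(0 4 5 7 10)(3 6 8 9)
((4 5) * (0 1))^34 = ((0 1)(4 5))^34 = (5)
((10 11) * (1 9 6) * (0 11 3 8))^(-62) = ((0 11 10 3 8)(1 9 6))^(-62) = (0 3 11 8 10)(1 9 6)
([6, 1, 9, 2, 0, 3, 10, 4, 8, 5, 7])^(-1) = (0 4 7 10 6)(2 3 5 9)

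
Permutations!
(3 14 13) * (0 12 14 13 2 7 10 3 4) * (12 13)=(0 13 4)(2 7 10 3 12 14)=[13, 1, 7, 12, 0, 5, 6, 10, 8, 9, 3, 11, 14, 4, 2]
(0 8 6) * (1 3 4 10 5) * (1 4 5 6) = (0 8 1 3 5 4 10 6) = [8, 3, 2, 5, 10, 4, 0, 7, 1, 9, 6]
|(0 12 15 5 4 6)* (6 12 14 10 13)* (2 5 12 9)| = 20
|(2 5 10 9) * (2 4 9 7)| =|(2 5 10 7)(4 9)| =4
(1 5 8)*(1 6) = (1 5 8 6) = [0, 5, 2, 3, 4, 8, 1, 7, 6]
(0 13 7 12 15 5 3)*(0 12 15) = [13, 1, 2, 12, 4, 3, 6, 15, 8, 9, 10, 11, 0, 7, 14, 5] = (0 13 7 15 5 3 12)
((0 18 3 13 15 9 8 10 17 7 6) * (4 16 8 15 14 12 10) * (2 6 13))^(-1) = ((0 18 3 2 6)(4 16 8)(7 13 14 12 10 17)(9 15))^(-1) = (0 6 2 3 18)(4 8 16)(7 17 10 12 14 13)(9 15)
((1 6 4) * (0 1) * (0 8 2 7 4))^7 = ((0 1 6)(2 7 4 8))^7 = (0 1 6)(2 8 4 7)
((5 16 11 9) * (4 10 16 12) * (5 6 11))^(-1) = (4 12 5 16 10)(6 9 11)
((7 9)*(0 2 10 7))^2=(0 10 9 2 7)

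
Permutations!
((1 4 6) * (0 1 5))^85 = ((0 1 4 6 5))^85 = (6)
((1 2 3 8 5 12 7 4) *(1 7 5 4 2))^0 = ((2 3 8 4 7)(5 12))^0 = (12)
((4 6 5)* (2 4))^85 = ((2 4 6 5))^85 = (2 4 6 5)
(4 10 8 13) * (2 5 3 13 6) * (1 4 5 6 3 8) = (1 4 10)(2 6)(3 13 5 8) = [0, 4, 6, 13, 10, 8, 2, 7, 3, 9, 1, 11, 12, 5]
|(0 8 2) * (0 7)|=4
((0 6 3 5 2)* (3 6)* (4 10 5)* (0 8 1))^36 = ((0 3 4 10 5 2 8 1))^36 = (0 5)(1 10)(2 3)(4 8)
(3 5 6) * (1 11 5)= (1 11 5 6 3)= [0, 11, 2, 1, 4, 6, 3, 7, 8, 9, 10, 5]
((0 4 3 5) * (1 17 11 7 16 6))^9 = (0 4 3 5)(1 7)(6 11)(16 17)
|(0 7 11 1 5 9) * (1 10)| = 7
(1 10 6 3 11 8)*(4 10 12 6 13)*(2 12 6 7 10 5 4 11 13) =(1 6 3 13 11 8)(2 12 7 10)(4 5) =[0, 6, 12, 13, 5, 4, 3, 10, 1, 9, 2, 8, 7, 11]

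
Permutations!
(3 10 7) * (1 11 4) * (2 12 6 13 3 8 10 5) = (1 11 4)(2 12 6 13 3 5)(7 8 10) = [0, 11, 12, 5, 1, 2, 13, 8, 10, 9, 7, 4, 6, 3]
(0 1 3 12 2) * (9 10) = (0 1 3 12 2)(9 10) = [1, 3, 0, 12, 4, 5, 6, 7, 8, 10, 9, 11, 2]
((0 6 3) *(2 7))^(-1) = (0 3 6)(2 7)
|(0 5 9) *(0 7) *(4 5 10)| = 6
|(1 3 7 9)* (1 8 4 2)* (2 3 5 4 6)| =|(1 5 4 3 7 9 8 6 2)| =9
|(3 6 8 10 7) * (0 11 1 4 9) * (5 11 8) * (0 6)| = 30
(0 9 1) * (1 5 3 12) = (0 9 5 3 12 1) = [9, 0, 2, 12, 4, 3, 6, 7, 8, 5, 10, 11, 1]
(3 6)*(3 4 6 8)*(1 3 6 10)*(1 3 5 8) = [0, 5, 2, 1, 10, 8, 4, 7, 6, 9, 3] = (1 5 8 6 4 10 3)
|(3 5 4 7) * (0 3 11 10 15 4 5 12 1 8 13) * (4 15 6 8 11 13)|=11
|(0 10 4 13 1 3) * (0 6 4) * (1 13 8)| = 10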